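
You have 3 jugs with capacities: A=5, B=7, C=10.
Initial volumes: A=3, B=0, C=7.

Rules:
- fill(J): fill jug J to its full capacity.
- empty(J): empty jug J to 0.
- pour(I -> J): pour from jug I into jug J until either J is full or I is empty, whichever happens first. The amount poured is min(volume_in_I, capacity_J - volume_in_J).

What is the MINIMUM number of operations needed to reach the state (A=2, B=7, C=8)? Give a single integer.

Answer: 4

Derivation:
BFS from (A=3, B=0, C=7). One shortest path:
  1. fill(B) -> (A=3 B=7 C=7)
  2. pour(B -> A) -> (A=5 B=5 C=7)
  3. pour(A -> C) -> (A=2 B=5 C=10)
  4. pour(C -> B) -> (A=2 B=7 C=8)
Reached target in 4 moves.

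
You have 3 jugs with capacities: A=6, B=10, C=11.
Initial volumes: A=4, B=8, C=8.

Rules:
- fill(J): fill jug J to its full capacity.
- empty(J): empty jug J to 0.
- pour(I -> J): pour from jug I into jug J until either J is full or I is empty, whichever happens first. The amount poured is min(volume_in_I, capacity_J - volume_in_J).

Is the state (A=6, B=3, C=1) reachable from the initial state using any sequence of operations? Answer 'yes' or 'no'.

BFS from (A=4, B=8, C=8):
  1. pour(A -> C) -> (A=1 B=8 C=11)
  2. pour(C -> B) -> (A=1 B=10 C=9)
  3. empty(B) -> (A=1 B=0 C=9)
  4. pour(C -> B) -> (A=1 B=9 C=0)
  5. pour(A -> C) -> (A=0 B=9 C=1)
  6. pour(B -> A) -> (A=6 B=3 C=1)
Target reached → yes.

Answer: yes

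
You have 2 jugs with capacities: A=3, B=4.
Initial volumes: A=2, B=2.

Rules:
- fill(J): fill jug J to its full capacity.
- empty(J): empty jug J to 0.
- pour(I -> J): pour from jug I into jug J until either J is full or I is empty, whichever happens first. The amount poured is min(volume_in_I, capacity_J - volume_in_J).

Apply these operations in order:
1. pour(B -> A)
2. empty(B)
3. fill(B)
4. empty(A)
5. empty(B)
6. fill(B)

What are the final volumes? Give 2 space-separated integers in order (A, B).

Step 1: pour(B -> A) -> (A=3 B=1)
Step 2: empty(B) -> (A=3 B=0)
Step 3: fill(B) -> (A=3 B=4)
Step 4: empty(A) -> (A=0 B=4)
Step 5: empty(B) -> (A=0 B=0)
Step 6: fill(B) -> (A=0 B=4)

Answer: 0 4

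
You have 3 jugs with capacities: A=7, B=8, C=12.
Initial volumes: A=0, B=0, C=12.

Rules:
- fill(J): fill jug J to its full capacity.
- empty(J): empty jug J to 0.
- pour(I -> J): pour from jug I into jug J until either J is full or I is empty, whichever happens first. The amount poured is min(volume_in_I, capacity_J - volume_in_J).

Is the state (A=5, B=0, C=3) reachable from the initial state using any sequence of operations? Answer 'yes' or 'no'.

Answer: yes

Derivation:
BFS from (A=0, B=0, C=12):
  1. pour(C -> A) -> (A=7 B=0 C=5)
  2. pour(A -> B) -> (A=0 B=7 C=5)
  3. pour(C -> A) -> (A=5 B=7 C=0)
  4. fill(C) -> (A=5 B=7 C=12)
  5. pour(C -> B) -> (A=5 B=8 C=11)
  6. empty(B) -> (A=5 B=0 C=11)
  7. pour(C -> B) -> (A=5 B=8 C=3)
  8. empty(B) -> (A=5 B=0 C=3)
Target reached → yes.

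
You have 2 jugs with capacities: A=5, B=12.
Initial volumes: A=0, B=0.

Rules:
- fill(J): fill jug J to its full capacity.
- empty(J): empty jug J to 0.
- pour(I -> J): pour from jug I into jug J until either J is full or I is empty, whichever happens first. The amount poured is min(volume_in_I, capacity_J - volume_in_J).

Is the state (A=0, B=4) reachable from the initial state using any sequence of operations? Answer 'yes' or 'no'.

BFS from (A=0, B=0):
  1. fill(B) -> (A=0 B=12)
  2. pour(B -> A) -> (A=5 B=7)
  3. empty(A) -> (A=0 B=7)
  4. pour(B -> A) -> (A=5 B=2)
  5. empty(A) -> (A=0 B=2)
  6. pour(B -> A) -> (A=2 B=0)
  7. fill(B) -> (A=2 B=12)
  8. pour(B -> A) -> (A=5 B=9)
  9. empty(A) -> (A=0 B=9)
  10. pour(B -> A) -> (A=5 B=4)
  11. empty(A) -> (A=0 B=4)
Target reached → yes.

Answer: yes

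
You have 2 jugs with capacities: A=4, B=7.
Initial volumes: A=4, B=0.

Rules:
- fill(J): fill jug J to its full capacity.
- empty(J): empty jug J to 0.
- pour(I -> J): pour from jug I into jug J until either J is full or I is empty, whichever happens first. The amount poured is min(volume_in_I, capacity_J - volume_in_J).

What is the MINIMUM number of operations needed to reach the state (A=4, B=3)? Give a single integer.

Answer: 3

Derivation:
BFS from (A=4, B=0). One shortest path:
  1. empty(A) -> (A=0 B=0)
  2. fill(B) -> (A=0 B=7)
  3. pour(B -> A) -> (A=4 B=3)
Reached target in 3 moves.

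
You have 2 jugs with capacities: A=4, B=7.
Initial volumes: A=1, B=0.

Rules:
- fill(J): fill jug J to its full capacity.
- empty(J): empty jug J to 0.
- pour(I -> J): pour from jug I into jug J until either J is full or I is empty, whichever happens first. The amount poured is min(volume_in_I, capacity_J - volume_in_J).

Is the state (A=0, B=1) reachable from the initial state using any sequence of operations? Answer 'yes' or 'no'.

Answer: yes

Derivation:
BFS from (A=1, B=0):
  1. pour(A -> B) -> (A=0 B=1)
Target reached → yes.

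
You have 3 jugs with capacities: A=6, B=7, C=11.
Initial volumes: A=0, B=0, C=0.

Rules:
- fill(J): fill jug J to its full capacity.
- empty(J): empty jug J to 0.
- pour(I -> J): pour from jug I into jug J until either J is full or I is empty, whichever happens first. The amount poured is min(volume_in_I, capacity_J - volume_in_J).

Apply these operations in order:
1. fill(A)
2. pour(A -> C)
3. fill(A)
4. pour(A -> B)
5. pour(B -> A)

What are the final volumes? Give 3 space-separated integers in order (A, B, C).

Step 1: fill(A) -> (A=6 B=0 C=0)
Step 2: pour(A -> C) -> (A=0 B=0 C=6)
Step 3: fill(A) -> (A=6 B=0 C=6)
Step 4: pour(A -> B) -> (A=0 B=6 C=6)
Step 5: pour(B -> A) -> (A=6 B=0 C=6)

Answer: 6 0 6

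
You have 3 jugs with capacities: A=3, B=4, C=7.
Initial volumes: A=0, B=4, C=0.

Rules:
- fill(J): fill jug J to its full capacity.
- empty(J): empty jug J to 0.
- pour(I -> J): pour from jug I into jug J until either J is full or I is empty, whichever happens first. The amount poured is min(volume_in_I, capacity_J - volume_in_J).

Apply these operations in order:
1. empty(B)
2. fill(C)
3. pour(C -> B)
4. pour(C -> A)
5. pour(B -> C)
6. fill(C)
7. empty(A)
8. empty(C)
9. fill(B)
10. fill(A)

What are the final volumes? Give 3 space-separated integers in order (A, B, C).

Answer: 3 4 0

Derivation:
Step 1: empty(B) -> (A=0 B=0 C=0)
Step 2: fill(C) -> (A=0 B=0 C=7)
Step 3: pour(C -> B) -> (A=0 B=4 C=3)
Step 4: pour(C -> A) -> (A=3 B=4 C=0)
Step 5: pour(B -> C) -> (A=3 B=0 C=4)
Step 6: fill(C) -> (A=3 B=0 C=7)
Step 7: empty(A) -> (A=0 B=0 C=7)
Step 8: empty(C) -> (A=0 B=0 C=0)
Step 9: fill(B) -> (A=0 B=4 C=0)
Step 10: fill(A) -> (A=3 B=4 C=0)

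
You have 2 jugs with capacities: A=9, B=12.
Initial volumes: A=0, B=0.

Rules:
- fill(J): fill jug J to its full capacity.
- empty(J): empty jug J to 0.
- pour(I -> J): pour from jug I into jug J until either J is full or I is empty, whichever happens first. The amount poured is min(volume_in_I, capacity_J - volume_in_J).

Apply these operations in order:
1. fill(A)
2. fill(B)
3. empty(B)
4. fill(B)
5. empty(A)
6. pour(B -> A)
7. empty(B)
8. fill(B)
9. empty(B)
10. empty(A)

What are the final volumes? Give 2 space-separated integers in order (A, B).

Step 1: fill(A) -> (A=9 B=0)
Step 2: fill(B) -> (A=9 B=12)
Step 3: empty(B) -> (A=9 B=0)
Step 4: fill(B) -> (A=9 B=12)
Step 5: empty(A) -> (A=0 B=12)
Step 6: pour(B -> A) -> (A=9 B=3)
Step 7: empty(B) -> (A=9 B=0)
Step 8: fill(B) -> (A=9 B=12)
Step 9: empty(B) -> (A=9 B=0)
Step 10: empty(A) -> (A=0 B=0)

Answer: 0 0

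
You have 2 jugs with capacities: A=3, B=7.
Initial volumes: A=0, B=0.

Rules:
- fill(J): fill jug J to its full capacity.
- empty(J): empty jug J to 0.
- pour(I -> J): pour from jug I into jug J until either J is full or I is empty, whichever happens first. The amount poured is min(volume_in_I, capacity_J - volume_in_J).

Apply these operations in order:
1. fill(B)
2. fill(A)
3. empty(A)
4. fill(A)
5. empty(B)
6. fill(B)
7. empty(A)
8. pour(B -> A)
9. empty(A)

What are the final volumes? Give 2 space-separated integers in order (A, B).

Step 1: fill(B) -> (A=0 B=7)
Step 2: fill(A) -> (A=3 B=7)
Step 3: empty(A) -> (A=0 B=7)
Step 4: fill(A) -> (A=3 B=7)
Step 5: empty(B) -> (A=3 B=0)
Step 6: fill(B) -> (A=3 B=7)
Step 7: empty(A) -> (A=0 B=7)
Step 8: pour(B -> A) -> (A=3 B=4)
Step 9: empty(A) -> (A=0 B=4)

Answer: 0 4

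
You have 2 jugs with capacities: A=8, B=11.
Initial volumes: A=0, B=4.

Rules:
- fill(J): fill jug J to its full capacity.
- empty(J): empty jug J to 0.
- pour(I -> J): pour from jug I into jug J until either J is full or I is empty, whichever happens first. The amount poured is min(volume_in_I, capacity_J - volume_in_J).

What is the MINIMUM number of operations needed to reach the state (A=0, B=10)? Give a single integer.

Answer: 8

Derivation:
BFS from (A=0, B=4). One shortest path:
  1. pour(B -> A) -> (A=4 B=0)
  2. fill(B) -> (A=4 B=11)
  3. pour(B -> A) -> (A=8 B=7)
  4. empty(A) -> (A=0 B=7)
  5. pour(B -> A) -> (A=7 B=0)
  6. fill(B) -> (A=7 B=11)
  7. pour(B -> A) -> (A=8 B=10)
  8. empty(A) -> (A=0 B=10)
Reached target in 8 moves.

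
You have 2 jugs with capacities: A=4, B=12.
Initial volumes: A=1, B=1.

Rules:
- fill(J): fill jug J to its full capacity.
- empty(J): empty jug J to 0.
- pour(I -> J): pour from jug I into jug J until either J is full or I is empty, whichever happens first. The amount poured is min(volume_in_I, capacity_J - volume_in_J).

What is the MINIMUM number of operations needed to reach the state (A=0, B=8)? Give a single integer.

Answer: 4

Derivation:
BFS from (A=1, B=1). One shortest path:
  1. empty(A) -> (A=0 B=1)
  2. fill(B) -> (A=0 B=12)
  3. pour(B -> A) -> (A=4 B=8)
  4. empty(A) -> (A=0 B=8)
Reached target in 4 moves.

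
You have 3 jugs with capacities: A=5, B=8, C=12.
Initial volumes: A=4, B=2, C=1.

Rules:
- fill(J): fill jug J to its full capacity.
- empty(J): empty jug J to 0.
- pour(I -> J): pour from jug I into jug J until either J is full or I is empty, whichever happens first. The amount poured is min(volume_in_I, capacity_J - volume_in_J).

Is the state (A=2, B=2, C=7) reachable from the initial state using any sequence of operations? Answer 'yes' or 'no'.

BFS explored all 395 reachable states.
Reachable set includes: (0,0,0), (0,0,1), (0,0,2), (0,0,3), (0,0,4), (0,0,5), (0,0,6), (0,0,7), (0,0,8), (0,0,9), (0,0,10), (0,0,11) ...
Target (A=2, B=2, C=7) not in reachable set → no.

Answer: no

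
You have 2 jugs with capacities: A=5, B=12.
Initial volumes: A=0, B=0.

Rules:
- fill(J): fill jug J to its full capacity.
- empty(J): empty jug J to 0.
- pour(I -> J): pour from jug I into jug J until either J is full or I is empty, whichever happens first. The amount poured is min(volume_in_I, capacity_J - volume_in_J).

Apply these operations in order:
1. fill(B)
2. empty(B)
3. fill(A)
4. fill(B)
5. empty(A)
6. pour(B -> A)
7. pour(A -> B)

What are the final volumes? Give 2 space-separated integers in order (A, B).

Step 1: fill(B) -> (A=0 B=12)
Step 2: empty(B) -> (A=0 B=0)
Step 3: fill(A) -> (A=5 B=0)
Step 4: fill(B) -> (A=5 B=12)
Step 5: empty(A) -> (A=0 B=12)
Step 6: pour(B -> A) -> (A=5 B=7)
Step 7: pour(A -> B) -> (A=0 B=12)

Answer: 0 12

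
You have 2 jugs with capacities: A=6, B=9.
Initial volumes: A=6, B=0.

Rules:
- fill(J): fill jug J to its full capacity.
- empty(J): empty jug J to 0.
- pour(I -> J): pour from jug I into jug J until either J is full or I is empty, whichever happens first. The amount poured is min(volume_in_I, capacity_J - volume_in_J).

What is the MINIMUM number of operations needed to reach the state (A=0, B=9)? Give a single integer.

BFS from (A=6, B=0). One shortest path:
  1. empty(A) -> (A=0 B=0)
  2. fill(B) -> (A=0 B=9)
Reached target in 2 moves.

Answer: 2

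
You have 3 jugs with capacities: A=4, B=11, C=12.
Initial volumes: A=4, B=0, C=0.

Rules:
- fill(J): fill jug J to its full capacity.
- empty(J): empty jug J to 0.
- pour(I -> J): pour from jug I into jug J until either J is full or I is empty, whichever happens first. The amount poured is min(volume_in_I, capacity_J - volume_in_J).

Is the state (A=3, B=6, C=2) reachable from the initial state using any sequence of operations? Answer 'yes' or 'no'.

BFS explored all 450 reachable states.
Reachable set includes: (0,0,0), (0,0,1), (0,0,2), (0,0,3), (0,0,4), (0,0,5), (0,0,6), (0,0,7), (0,0,8), (0,0,9), (0,0,10), (0,0,11) ...
Target (A=3, B=6, C=2) not in reachable set → no.

Answer: no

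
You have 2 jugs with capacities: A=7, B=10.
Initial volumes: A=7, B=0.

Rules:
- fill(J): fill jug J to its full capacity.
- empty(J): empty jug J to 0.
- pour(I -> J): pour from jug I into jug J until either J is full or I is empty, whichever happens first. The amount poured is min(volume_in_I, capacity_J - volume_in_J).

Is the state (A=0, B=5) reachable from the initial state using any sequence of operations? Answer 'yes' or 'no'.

BFS from (A=7, B=0):
  1. pour(A -> B) -> (A=0 B=7)
  2. fill(A) -> (A=7 B=7)
  3. pour(A -> B) -> (A=4 B=10)
  4. empty(B) -> (A=4 B=0)
  5. pour(A -> B) -> (A=0 B=4)
  6. fill(A) -> (A=7 B=4)
  7. pour(A -> B) -> (A=1 B=10)
  8. empty(B) -> (A=1 B=0)
  9. pour(A -> B) -> (A=0 B=1)
  10. fill(A) -> (A=7 B=1)
  11. pour(A -> B) -> (A=0 B=8)
  12. fill(A) -> (A=7 B=8)
  13. pour(A -> B) -> (A=5 B=10)
  14. empty(B) -> (A=5 B=0)
  15. pour(A -> B) -> (A=0 B=5)
Target reached → yes.

Answer: yes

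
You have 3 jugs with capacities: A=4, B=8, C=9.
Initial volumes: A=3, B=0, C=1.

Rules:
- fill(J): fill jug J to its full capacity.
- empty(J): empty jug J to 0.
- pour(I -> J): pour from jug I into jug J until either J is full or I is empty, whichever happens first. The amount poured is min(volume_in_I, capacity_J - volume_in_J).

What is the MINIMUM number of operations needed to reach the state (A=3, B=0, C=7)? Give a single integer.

Answer: 7

Derivation:
BFS from (A=3, B=0, C=1). One shortest path:
  1. fill(B) -> (A=3 B=8 C=1)
  2. empty(C) -> (A=3 B=8 C=0)
  3. pour(B -> C) -> (A=3 B=0 C=8)
  4. fill(B) -> (A=3 B=8 C=8)
  5. pour(B -> C) -> (A=3 B=7 C=9)
  6. empty(C) -> (A=3 B=7 C=0)
  7. pour(B -> C) -> (A=3 B=0 C=7)
Reached target in 7 moves.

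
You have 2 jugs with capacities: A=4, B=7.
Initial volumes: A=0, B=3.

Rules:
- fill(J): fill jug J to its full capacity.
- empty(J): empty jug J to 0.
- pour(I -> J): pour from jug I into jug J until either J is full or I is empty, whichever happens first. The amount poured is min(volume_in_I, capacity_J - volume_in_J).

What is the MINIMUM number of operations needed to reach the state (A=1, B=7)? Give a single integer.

BFS from (A=0, B=3). One shortest path:
  1. fill(A) -> (A=4 B=3)
  2. empty(B) -> (A=4 B=0)
  3. pour(A -> B) -> (A=0 B=4)
  4. fill(A) -> (A=4 B=4)
  5. pour(A -> B) -> (A=1 B=7)
Reached target in 5 moves.

Answer: 5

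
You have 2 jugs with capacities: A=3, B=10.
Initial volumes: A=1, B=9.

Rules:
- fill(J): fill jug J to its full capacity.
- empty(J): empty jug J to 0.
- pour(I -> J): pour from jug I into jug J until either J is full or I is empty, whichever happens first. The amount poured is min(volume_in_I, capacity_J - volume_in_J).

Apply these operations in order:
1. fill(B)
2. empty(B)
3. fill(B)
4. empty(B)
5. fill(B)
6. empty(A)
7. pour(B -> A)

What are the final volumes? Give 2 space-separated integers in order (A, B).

Answer: 3 7

Derivation:
Step 1: fill(B) -> (A=1 B=10)
Step 2: empty(B) -> (A=1 B=0)
Step 3: fill(B) -> (A=1 B=10)
Step 4: empty(B) -> (A=1 B=0)
Step 5: fill(B) -> (A=1 B=10)
Step 6: empty(A) -> (A=0 B=10)
Step 7: pour(B -> A) -> (A=3 B=7)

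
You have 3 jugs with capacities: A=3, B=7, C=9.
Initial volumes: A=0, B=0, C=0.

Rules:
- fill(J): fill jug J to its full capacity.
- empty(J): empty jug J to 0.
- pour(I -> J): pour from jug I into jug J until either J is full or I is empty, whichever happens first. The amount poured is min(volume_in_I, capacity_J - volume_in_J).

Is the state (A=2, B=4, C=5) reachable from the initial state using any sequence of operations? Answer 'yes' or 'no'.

BFS explored all 224 reachable states.
Reachable set includes: (0,0,0), (0,0,1), (0,0,2), (0,0,3), (0,0,4), (0,0,5), (0,0,6), (0,0,7), (0,0,8), (0,0,9), (0,1,0), (0,1,1) ...
Target (A=2, B=4, C=5) not in reachable set → no.

Answer: no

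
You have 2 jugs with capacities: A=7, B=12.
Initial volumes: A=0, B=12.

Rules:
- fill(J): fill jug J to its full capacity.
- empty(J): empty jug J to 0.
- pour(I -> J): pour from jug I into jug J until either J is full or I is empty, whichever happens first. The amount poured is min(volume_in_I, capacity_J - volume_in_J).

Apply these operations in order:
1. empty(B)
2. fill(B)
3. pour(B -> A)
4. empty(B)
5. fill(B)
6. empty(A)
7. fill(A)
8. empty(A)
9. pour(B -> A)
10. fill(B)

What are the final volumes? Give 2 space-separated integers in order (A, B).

Answer: 7 12

Derivation:
Step 1: empty(B) -> (A=0 B=0)
Step 2: fill(B) -> (A=0 B=12)
Step 3: pour(B -> A) -> (A=7 B=5)
Step 4: empty(B) -> (A=7 B=0)
Step 5: fill(B) -> (A=7 B=12)
Step 6: empty(A) -> (A=0 B=12)
Step 7: fill(A) -> (A=7 B=12)
Step 8: empty(A) -> (A=0 B=12)
Step 9: pour(B -> A) -> (A=7 B=5)
Step 10: fill(B) -> (A=7 B=12)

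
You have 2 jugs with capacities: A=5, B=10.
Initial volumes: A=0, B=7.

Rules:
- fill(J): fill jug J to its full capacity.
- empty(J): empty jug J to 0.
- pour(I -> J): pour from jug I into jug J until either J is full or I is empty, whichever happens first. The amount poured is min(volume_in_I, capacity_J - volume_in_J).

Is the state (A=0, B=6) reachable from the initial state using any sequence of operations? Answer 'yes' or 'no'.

Answer: no

Derivation:
BFS explored all 12 reachable states.
Reachable set includes: (0,0), (0,2), (0,5), (0,7), (0,10), (2,0), (2,10), (5,0), (5,2), (5,5), (5,7), (5,10)
Target (A=0, B=6) not in reachable set → no.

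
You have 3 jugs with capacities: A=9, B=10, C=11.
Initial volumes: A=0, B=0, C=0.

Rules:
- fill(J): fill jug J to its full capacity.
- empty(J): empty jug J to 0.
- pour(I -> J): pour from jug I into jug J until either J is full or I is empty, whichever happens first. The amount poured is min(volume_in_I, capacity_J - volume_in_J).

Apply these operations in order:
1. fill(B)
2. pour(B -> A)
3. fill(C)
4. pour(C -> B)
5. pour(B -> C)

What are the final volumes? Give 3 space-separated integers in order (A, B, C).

Answer: 9 1 11

Derivation:
Step 1: fill(B) -> (A=0 B=10 C=0)
Step 2: pour(B -> A) -> (A=9 B=1 C=0)
Step 3: fill(C) -> (A=9 B=1 C=11)
Step 4: pour(C -> B) -> (A=9 B=10 C=2)
Step 5: pour(B -> C) -> (A=9 B=1 C=11)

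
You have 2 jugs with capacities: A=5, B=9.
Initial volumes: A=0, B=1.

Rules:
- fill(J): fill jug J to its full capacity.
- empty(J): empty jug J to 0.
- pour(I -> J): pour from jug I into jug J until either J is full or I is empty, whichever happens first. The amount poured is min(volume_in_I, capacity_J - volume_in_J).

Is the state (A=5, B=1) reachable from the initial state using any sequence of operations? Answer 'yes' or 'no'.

Answer: yes

Derivation:
BFS from (A=0, B=1):
  1. fill(A) -> (A=5 B=1)
Target reached → yes.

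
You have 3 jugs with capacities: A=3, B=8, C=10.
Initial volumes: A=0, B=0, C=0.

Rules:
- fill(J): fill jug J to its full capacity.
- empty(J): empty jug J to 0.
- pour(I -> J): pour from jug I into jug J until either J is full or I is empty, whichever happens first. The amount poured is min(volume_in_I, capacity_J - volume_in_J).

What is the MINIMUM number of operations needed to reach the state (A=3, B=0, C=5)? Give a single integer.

Answer: 3

Derivation:
BFS from (A=0, B=0, C=0). One shortest path:
  1. fill(B) -> (A=0 B=8 C=0)
  2. pour(B -> A) -> (A=3 B=5 C=0)
  3. pour(B -> C) -> (A=3 B=0 C=5)
Reached target in 3 moves.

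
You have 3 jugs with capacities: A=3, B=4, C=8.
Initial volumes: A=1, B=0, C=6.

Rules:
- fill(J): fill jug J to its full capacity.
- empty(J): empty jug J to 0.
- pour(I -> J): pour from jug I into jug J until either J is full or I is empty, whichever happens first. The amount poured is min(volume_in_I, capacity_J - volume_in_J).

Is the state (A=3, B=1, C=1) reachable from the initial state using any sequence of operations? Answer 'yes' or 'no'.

BFS from (A=1, B=0, C=6):
  1. fill(B) -> (A=1 B=4 C=6)
  2. empty(C) -> (A=1 B=4 C=0)
  3. pour(A -> C) -> (A=0 B=4 C=1)
  4. pour(B -> A) -> (A=3 B=1 C=1)
Target reached → yes.

Answer: yes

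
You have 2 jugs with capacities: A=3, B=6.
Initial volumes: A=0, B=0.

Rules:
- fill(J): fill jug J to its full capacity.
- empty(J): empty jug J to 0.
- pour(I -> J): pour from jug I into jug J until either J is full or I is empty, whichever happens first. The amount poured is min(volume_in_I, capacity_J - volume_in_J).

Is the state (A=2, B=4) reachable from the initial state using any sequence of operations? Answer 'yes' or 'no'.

BFS explored all 6 reachable states.
Reachable set includes: (0,0), (0,3), (0,6), (3,0), (3,3), (3,6)
Target (A=2, B=4) not in reachable set → no.

Answer: no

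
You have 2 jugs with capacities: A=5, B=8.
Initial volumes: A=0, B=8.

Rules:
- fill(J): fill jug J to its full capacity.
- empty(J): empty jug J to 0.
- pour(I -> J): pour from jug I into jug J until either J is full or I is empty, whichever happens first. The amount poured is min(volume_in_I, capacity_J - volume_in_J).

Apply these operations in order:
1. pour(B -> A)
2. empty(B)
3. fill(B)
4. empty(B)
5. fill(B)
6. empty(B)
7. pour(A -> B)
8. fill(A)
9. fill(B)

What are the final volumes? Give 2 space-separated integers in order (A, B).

Answer: 5 8

Derivation:
Step 1: pour(B -> A) -> (A=5 B=3)
Step 2: empty(B) -> (A=5 B=0)
Step 3: fill(B) -> (A=5 B=8)
Step 4: empty(B) -> (A=5 B=0)
Step 5: fill(B) -> (A=5 B=8)
Step 6: empty(B) -> (A=5 B=0)
Step 7: pour(A -> B) -> (A=0 B=5)
Step 8: fill(A) -> (A=5 B=5)
Step 9: fill(B) -> (A=5 B=8)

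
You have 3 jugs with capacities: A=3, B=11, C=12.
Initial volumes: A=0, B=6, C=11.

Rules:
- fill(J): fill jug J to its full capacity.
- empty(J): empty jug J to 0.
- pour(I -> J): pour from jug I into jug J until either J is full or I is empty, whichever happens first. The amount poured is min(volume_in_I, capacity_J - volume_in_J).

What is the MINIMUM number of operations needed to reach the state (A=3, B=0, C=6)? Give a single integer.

BFS from (A=0, B=6, C=11). One shortest path:
  1. fill(A) -> (A=3 B=6 C=11)
  2. empty(C) -> (A=3 B=6 C=0)
  3. pour(B -> C) -> (A=3 B=0 C=6)
Reached target in 3 moves.

Answer: 3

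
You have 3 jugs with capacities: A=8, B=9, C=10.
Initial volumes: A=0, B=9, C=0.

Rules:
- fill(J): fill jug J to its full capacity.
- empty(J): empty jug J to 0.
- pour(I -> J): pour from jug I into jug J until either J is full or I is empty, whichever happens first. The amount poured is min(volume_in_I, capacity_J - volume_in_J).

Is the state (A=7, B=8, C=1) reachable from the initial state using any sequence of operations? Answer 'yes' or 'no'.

Answer: no

Derivation:
BFS explored all 486 reachable states.
Reachable set includes: (0,0,0), (0,0,1), (0,0,2), (0,0,3), (0,0,4), (0,0,5), (0,0,6), (0,0,7), (0,0,8), (0,0,9), (0,0,10), (0,1,0) ...
Target (A=7, B=8, C=1) not in reachable set → no.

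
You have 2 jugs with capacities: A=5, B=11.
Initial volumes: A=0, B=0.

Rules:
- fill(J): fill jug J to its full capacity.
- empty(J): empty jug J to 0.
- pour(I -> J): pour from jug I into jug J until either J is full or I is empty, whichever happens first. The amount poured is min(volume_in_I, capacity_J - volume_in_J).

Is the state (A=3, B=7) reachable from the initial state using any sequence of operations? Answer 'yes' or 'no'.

Answer: no

Derivation:
BFS explored all 32 reachable states.
Reachable set includes: (0,0), (0,1), (0,2), (0,3), (0,4), (0,5), (0,6), (0,7), (0,8), (0,9), (0,10), (0,11) ...
Target (A=3, B=7) not in reachable set → no.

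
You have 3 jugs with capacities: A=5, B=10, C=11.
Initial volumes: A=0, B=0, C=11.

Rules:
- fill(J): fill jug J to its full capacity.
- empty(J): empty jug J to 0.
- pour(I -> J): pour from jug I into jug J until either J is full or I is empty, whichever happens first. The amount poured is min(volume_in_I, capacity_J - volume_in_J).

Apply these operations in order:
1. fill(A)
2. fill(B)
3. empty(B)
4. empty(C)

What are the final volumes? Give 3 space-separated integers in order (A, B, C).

Answer: 5 0 0

Derivation:
Step 1: fill(A) -> (A=5 B=0 C=11)
Step 2: fill(B) -> (A=5 B=10 C=11)
Step 3: empty(B) -> (A=5 B=0 C=11)
Step 4: empty(C) -> (A=5 B=0 C=0)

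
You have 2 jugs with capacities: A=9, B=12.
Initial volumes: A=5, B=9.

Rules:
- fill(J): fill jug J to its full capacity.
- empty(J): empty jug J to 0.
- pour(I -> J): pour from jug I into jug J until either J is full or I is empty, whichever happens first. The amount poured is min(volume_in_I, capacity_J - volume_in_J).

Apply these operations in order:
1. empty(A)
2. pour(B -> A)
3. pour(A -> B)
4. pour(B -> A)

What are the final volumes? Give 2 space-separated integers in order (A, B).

Step 1: empty(A) -> (A=0 B=9)
Step 2: pour(B -> A) -> (A=9 B=0)
Step 3: pour(A -> B) -> (A=0 B=9)
Step 4: pour(B -> A) -> (A=9 B=0)

Answer: 9 0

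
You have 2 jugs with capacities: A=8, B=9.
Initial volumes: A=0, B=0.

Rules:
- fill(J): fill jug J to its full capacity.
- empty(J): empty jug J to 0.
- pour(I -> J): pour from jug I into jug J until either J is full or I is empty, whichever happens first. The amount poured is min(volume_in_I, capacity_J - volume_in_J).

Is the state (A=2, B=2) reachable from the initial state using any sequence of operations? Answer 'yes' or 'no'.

BFS explored all 34 reachable states.
Reachable set includes: (0,0), (0,1), (0,2), (0,3), (0,4), (0,5), (0,6), (0,7), (0,8), (0,9), (1,0), (1,9) ...
Target (A=2, B=2) not in reachable set → no.

Answer: no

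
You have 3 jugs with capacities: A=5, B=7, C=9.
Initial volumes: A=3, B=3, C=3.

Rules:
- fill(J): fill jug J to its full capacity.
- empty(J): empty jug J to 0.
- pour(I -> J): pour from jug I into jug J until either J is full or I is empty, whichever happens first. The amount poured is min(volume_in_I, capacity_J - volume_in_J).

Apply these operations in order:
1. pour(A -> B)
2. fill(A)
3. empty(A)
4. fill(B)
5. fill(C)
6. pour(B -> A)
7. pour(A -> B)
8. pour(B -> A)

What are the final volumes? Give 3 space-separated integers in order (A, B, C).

Step 1: pour(A -> B) -> (A=0 B=6 C=3)
Step 2: fill(A) -> (A=5 B=6 C=3)
Step 3: empty(A) -> (A=0 B=6 C=3)
Step 4: fill(B) -> (A=0 B=7 C=3)
Step 5: fill(C) -> (A=0 B=7 C=9)
Step 6: pour(B -> A) -> (A=5 B=2 C=9)
Step 7: pour(A -> B) -> (A=0 B=7 C=9)
Step 8: pour(B -> A) -> (A=5 B=2 C=9)

Answer: 5 2 9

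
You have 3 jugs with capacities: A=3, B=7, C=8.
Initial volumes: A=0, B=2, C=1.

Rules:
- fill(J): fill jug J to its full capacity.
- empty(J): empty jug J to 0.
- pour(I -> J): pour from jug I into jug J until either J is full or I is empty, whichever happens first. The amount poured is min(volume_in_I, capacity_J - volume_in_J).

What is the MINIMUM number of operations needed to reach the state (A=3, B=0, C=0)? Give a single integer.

Answer: 2

Derivation:
BFS from (A=0, B=2, C=1). One shortest path:
  1. pour(B -> A) -> (A=2 B=0 C=1)
  2. pour(C -> A) -> (A=3 B=0 C=0)
Reached target in 2 moves.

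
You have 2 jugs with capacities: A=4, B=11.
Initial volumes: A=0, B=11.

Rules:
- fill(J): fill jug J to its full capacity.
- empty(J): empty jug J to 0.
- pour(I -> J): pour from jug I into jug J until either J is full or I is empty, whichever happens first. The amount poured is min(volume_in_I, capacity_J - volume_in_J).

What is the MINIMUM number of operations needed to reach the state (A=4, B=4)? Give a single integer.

BFS from (A=0, B=11). One shortest path:
  1. fill(A) -> (A=4 B=11)
  2. empty(B) -> (A=4 B=0)
  3. pour(A -> B) -> (A=0 B=4)
  4. fill(A) -> (A=4 B=4)
Reached target in 4 moves.

Answer: 4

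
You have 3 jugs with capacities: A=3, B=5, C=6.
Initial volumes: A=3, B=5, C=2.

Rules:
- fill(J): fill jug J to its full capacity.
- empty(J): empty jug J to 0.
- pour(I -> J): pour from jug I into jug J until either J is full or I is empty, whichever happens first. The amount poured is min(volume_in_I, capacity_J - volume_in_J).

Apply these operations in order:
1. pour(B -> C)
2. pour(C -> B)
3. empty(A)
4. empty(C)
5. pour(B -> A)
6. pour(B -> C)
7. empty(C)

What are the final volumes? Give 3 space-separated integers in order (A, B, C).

Answer: 3 0 0

Derivation:
Step 1: pour(B -> C) -> (A=3 B=1 C=6)
Step 2: pour(C -> B) -> (A=3 B=5 C=2)
Step 3: empty(A) -> (A=0 B=5 C=2)
Step 4: empty(C) -> (A=0 B=5 C=0)
Step 5: pour(B -> A) -> (A=3 B=2 C=0)
Step 6: pour(B -> C) -> (A=3 B=0 C=2)
Step 7: empty(C) -> (A=3 B=0 C=0)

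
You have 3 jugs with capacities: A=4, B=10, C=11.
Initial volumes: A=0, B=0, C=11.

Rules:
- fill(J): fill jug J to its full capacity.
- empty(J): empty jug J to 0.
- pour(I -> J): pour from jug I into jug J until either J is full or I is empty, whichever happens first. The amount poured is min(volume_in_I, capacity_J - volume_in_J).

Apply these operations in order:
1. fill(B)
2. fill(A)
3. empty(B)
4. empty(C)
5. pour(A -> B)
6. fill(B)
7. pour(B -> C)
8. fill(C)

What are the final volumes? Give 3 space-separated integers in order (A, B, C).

Answer: 0 0 11

Derivation:
Step 1: fill(B) -> (A=0 B=10 C=11)
Step 2: fill(A) -> (A=4 B=10 C=11)
Step 3: empty(B) -> (A=4 B=0 C=11)
Step 4: empty(C) -> (A=4 B=0 C=0)
Step 5: pour(A -> B) -> (A=0 B=4 C=0)
Step 6: fill(B) -> (A=0 B=10 C=0)
Step 7: pour(B -> C) -> (A=0 B=0 C=10)
Step 8: fill(C) -> (A=0 B=0 C=11)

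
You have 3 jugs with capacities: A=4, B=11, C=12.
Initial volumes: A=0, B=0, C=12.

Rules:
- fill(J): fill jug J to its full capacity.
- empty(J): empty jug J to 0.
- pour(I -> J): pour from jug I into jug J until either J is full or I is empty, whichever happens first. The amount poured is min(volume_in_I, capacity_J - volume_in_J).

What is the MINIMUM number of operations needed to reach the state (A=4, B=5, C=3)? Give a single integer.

Answer: 7

Derivation:
BFS from (A=0, B=0, C=12). One shortest path:
  1. pour(C -> B) -> (A=0 B=11 C=1)
  2. pour(C -> A) -> (A=1 B=11 C=0)
  3. pour(B -> C) -> (A=1 B=0 C=11)
  4. pour(A -> B) -> (A=0 B=1 C=11)
  5. pour(C -> A) -> (A=4 B=1 C=7)
  6. pour(A -> B) -> (A=0 B=5 C=7)
  7. pour(C -> A) -> (A=4 B=5 C=3)
Reached target in 7 moves.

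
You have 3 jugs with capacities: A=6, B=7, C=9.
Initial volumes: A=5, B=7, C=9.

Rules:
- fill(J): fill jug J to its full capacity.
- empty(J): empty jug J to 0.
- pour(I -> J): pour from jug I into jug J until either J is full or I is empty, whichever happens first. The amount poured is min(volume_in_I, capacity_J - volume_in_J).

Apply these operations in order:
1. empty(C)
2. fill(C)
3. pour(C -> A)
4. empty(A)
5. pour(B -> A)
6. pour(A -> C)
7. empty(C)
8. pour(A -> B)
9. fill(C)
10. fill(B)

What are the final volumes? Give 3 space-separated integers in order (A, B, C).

Step 1: empty(C) -> (A=5 B=7 C=0)
Step 2: fill(C) -> (A=5 B=7 C=9)
Step 3: pour(C -> A) -> (A=6 B=7 C=8)
Step 4: empty(A) -> (A=0 B=7 C=8)
Step 5: pour(B -> A) -> (A=6 B=1 C=8)
Step 6: pour(A -> C) -> (A=5 B=1 C=9)
Step 7: empty(C) -> (A=5 B=1 C=0)
Step 8: pour(A -> B) -> (A=0 B=6 C=0)
Step 9: fill(C) -> (A=0 B=6 C=9)
Step 10: fill(B) -> (A=0 B=7 C=9)

Answer: 0 7 9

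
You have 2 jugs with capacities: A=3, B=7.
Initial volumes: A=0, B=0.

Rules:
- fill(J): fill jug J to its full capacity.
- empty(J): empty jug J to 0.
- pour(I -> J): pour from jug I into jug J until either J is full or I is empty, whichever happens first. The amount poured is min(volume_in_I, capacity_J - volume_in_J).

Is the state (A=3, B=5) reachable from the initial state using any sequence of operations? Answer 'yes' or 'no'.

BFS from (A=0, B=0):
  1. fill(B) -> (A=0 B=7)
  2. pour(B -> A) -> (A=3 B=4)
  3. empty(A) -> (A=0 B=4)
  4. pour(B -> A) -> (A=3 B=1)
  5. empty(A) -> (A=0 B=1)
  6. pour(B -> A) -> (A=1 B=0)
  7. fill(B) -> (A=1 B=7)
  8. pour(B -> A) -> (A=3 B=5)
Target reached → yes.

Answer: yes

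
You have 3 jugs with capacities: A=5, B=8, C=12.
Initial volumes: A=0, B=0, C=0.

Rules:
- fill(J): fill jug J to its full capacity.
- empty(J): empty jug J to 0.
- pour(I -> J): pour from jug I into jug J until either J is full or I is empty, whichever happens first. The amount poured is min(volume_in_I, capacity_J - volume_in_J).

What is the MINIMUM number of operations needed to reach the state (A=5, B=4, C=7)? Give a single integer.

BFS from (A=0, B=0, C=0). One shortest path:
  1. fill(B) -> (A=0 B=8 C=0)
  2. pour(B -> C) -> (A=0 B=0 C=8)
  3. fill(B) -> (A=0 B=8 C=8)
  4. pour(B -> C) -> (A=0 B=4 C=12)
  5. pour(C -> A) -> (A=5 B=4 C=7)
Reached target in 5 moves.

Answer: 5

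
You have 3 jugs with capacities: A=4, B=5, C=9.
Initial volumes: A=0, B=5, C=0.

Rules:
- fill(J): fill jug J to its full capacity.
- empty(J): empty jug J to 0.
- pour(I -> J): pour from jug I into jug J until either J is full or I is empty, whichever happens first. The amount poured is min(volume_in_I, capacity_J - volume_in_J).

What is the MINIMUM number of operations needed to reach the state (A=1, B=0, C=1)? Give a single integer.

BFS from (A=0, B=5, C=0). One shortest path:
  1. pour(B -> A) -> (A=4 B=1 C=0)
  2. empty(A) -> (A=0 B=1 C=0)
  3. pour(B -> C) -> (A=0 B=0 C=1)
  4. fill(B) -> (A=0 B=5 C=1)
  5. pour(B -> A) -> (A=4 B=1 C=1)
  6. empty(A) -> (A=0 B=1 C=1)
  7. pour(B -> A) -> (A=1 B=0 C=1)
Reached target in 7 moves.

Answer: 7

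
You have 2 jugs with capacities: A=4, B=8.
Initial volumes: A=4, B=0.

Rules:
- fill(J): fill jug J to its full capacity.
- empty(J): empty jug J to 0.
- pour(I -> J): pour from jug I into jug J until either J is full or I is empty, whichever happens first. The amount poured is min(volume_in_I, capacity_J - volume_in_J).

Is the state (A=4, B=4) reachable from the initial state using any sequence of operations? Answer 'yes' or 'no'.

BFS from (A=4, B=0):
  1. pour(A -> B) -> (A=0 B=4)
  2. fill(A) -> (A=4 B=4)
Target reached → yes.

Answer: yes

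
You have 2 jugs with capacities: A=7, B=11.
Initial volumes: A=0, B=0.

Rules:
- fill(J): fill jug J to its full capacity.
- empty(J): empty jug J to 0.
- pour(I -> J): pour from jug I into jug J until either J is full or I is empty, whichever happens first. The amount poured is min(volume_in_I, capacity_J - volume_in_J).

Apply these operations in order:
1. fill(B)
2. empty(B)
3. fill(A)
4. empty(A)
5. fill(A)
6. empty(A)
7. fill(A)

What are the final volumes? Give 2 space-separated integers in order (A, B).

Step 1: fill(B) -> (A=0 B=11)
Step 2: empty(B) -> (A=0 B=0)
Step 3: fill(A) -> (A=7 B=0)
Step 4: empty(A) -> (A=0 B=0)
Step 5: fill(A) -> (A=7 B=0)
Step 6: empty(A) -> (A=0 B=0)
Step 7: fill(A) -> (A=7 B=0)

Answer: 7 0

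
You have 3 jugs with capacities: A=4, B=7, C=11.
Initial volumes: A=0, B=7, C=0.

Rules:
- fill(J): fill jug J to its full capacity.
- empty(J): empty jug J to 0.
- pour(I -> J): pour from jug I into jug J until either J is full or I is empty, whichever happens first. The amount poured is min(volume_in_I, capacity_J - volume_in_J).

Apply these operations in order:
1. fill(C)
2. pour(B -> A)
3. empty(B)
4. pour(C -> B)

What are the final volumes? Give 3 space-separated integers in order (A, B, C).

Step 1: fill(C) -> (A=0 B=7 C=11)
Step 2: pour(B -> A) -> (A=4 B=3 C=11)
Step 3: empty(B) -> (A=4 B=0 C=11)
Step 4: pour(C -> B) -> (A=4 B=7 C=4)

Answer: 4 7 4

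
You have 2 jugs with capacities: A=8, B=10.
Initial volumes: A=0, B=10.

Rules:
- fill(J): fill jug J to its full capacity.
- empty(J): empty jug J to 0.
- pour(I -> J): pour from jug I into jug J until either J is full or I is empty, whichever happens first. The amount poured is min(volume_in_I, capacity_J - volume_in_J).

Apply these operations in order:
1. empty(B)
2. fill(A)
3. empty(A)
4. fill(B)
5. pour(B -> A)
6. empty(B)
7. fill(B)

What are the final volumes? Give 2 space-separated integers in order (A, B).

Answer: 8 10

Derivation:
Step 1: empty(B) -> (A=0 B=0)
Step 2: fill(A) -> (A=8 B=0)
Step 3: empty(A) -> (A=0 B=0)
Step 4: fill(B) -> (A=0 B=10)
Step 5: pour(B -> A) -> (A=8 B=2)
Step 6: empty(B) -> (A=8 B=0)
Step 7: fill(B) -> (A=8 B=10)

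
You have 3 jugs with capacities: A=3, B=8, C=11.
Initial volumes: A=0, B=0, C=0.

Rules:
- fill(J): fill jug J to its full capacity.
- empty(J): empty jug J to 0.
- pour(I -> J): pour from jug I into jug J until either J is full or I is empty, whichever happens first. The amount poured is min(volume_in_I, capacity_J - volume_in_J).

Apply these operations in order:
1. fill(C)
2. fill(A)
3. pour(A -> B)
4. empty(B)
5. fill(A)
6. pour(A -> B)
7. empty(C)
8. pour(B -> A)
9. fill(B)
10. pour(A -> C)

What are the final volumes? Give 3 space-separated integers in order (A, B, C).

Step 1: fill(C) -> (A=0 B=0 C=11)
Step 2: fill(A) -> (A=3 B=0 C=11)
Step 3: pour(A -> B) -> (A=0 B=3 C=11)
Step 4: empty(B) -> (A=0 B=0 C=11)
Step 5: fill(A) -> (A=3 B=0 C=11)
Step 6: pour(A -> B) -> (A=0 B=3 C=11)
Step 7: empty(C) -> (A=0 B=3 C=0)
Step 8: pour(B -> A) -> (A=3 B=0 C=0)
Step 9: fill(B) -> (A=3 B=8 C=0)
Step 10: pour(A -> C) -> (A=0 B=8 C=3)

Answer: 0 8 3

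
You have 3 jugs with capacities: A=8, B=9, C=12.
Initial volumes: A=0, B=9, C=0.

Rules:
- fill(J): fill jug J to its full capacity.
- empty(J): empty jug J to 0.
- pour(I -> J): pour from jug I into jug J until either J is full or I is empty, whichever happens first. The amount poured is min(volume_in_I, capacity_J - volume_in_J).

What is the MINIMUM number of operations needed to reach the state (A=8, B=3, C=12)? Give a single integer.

Answer: 7

Derivation:
BFS from (A=0, B=9, C=0). One shortest path:
  1. fill(A) -> (A=8 B=9 C=0)
  2. empty(B) -> (A=8 B=0 C=0)
  3. fill(C) -> (A=8 B=0 C=12)
  4. pour(C -> B) -> (A=8 B=9 C=3)
  5. empty(B) -> (A=8 B=0 C=3)
  6. pour(C -> B) -> (A=8 B=3 C=0)
  7. fill(C) -> (A=8 B=3 C=12)
Reached target in 7 moves.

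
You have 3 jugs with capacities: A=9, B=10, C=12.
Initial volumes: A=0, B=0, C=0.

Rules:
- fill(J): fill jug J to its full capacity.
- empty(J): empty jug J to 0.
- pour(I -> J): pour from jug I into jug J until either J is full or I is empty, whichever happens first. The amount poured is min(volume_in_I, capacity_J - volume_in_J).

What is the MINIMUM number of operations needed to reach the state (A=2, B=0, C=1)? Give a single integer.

BFS from (A=0, B=0, C=0). One shortest path:
  1. fill(C) -> (A=0 B=0 C=12)
  2. pour(C -> B) -> (A=0 B=10 C=2)
  3. pour(B -> A) -> (A=9 B=1 C=2)
  4. empty(A) -> (A=0 B=1 C=2)
  5. pour(C -> A) -> (A=2 B=1 C=0)
  6. pour(B -> C) -> (A=2 B=0 C=1)
Reached target in 6 moves.

Answer: 6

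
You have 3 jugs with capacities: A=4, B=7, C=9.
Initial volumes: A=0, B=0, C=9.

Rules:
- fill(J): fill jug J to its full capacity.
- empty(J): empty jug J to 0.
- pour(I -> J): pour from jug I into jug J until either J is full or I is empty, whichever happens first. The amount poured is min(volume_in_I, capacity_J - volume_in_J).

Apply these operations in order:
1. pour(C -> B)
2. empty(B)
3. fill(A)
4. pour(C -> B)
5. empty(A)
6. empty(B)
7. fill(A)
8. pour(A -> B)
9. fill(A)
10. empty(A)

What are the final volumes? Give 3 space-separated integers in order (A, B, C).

Answer: 0 4 0

Derivation:
Step 1: pour(C -> B) -> (A=0 B=7 C=2)
Step 2: empty(B) -> (A=0 B=0 C=2)
Step 3: fill(A) -> (A=4 B=0 C=2)
Step 4: pour(C -> B) -> (A=4 B=2 C=0)
Step 5: empty(A) -> (A=0 B=2 C=0)
Step 6: empty(B) -> (A=0 B=0 C=0)
Step 7: fill(A) -> (A=4 B=0 C=0)
Step 8: pour(A -> B) -> (A=0 B=4 C=0)
Step 9: fill(A) -> (A=4 B=4 C=0)
Step 10: empty(A) -> (A=0 B=4 C=0)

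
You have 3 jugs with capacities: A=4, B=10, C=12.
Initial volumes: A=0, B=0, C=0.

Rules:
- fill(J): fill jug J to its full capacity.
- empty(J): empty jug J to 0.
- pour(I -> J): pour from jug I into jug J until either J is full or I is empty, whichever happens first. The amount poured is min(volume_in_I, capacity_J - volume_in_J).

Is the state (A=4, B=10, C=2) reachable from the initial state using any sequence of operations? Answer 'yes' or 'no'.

BFS from (A=0, B=0, C=0):
  1. fill(A) -> (A=4 B=0 C=0)
  2. fill(C) -> (A=4 B=0 C=12)
  3. pour(C -> B) -> (A=4 B=10 C=2)
Target reached → yes.

Answer: yes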